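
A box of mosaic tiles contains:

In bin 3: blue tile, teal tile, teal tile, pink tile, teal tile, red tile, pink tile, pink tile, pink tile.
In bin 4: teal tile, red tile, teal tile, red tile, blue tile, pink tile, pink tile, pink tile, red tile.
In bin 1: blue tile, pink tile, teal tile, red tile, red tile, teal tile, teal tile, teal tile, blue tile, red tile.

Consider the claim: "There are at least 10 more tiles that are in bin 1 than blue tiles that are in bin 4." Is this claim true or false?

tiles in bin 1: 10.
blue tiles in bin 4: 1.
The claim requires 10 − 1 = 9 ≥ 10, which does not hold.

False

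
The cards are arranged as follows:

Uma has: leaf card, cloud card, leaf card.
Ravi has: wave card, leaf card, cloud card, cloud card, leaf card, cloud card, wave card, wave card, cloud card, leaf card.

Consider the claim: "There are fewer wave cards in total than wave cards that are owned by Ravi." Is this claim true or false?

False

There are 3 wave cards.
Count of wave cards owned by Ravi: 3.
The claim requires 3 < 3, which does not hold.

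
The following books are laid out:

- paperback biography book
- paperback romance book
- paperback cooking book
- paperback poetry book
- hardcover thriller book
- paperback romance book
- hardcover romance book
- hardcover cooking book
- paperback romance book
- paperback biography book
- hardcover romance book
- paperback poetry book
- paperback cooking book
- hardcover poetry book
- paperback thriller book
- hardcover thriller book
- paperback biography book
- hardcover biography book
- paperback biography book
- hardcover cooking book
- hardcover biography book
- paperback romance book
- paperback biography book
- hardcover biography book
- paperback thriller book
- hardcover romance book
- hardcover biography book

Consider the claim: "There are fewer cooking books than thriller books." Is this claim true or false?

|cooking books| = 4.
|thriller books| = 4.
The claim requires 4 < 4, which does not hold.

False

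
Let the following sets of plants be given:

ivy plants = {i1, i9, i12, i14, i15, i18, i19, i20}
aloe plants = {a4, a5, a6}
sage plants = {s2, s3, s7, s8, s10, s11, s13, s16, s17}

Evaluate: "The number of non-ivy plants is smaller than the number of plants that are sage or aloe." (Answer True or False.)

There are 12 non-ivy plants.
There are 12 plants that are sage or aloe.
The claim requires 12 < 12, which does not hold.

False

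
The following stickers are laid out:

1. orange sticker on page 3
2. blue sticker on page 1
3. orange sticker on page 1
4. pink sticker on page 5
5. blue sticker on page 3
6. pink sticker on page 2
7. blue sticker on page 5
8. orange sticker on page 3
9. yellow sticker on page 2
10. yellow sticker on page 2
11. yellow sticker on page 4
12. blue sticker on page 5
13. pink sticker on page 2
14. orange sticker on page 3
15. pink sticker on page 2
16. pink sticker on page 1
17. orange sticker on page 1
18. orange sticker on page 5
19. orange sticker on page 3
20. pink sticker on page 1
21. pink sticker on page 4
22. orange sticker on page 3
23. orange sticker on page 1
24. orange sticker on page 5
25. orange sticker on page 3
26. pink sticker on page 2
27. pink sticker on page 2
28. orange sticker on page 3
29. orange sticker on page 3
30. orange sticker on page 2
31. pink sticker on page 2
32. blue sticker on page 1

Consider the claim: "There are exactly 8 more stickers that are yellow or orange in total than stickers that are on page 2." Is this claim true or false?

True

|stickers that are yellow or orange| = 17.
|stickers on page 2| = 9.
The claim requires 17 − 9 (= 8) to equal 8, which holds.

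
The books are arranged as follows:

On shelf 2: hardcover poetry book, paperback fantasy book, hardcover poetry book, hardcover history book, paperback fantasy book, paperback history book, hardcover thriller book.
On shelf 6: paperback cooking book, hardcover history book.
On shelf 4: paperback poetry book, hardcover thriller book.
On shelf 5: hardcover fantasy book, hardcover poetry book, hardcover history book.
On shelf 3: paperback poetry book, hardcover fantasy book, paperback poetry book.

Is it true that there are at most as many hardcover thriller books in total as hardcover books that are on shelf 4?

There are 2 hardcover thriller books.
There is 1 hardcover book on shelf 4.
The claim requires 2 ≤ 1, which does not hold.

False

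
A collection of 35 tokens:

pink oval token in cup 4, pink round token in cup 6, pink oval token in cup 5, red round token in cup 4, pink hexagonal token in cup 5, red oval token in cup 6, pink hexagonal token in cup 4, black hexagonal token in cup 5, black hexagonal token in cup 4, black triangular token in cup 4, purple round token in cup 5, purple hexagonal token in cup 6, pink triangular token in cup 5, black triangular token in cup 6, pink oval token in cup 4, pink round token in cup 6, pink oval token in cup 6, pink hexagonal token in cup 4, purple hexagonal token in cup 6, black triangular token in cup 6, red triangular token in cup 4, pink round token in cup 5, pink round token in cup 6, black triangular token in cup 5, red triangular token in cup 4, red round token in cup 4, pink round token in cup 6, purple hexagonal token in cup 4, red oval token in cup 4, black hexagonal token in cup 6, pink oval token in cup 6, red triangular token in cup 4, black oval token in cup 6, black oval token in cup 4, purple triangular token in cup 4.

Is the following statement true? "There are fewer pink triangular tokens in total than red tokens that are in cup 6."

pink triangular tokens: 1.
red tokens in cup 6: 1.
The claim requires 1 < 1, which does not hold.

False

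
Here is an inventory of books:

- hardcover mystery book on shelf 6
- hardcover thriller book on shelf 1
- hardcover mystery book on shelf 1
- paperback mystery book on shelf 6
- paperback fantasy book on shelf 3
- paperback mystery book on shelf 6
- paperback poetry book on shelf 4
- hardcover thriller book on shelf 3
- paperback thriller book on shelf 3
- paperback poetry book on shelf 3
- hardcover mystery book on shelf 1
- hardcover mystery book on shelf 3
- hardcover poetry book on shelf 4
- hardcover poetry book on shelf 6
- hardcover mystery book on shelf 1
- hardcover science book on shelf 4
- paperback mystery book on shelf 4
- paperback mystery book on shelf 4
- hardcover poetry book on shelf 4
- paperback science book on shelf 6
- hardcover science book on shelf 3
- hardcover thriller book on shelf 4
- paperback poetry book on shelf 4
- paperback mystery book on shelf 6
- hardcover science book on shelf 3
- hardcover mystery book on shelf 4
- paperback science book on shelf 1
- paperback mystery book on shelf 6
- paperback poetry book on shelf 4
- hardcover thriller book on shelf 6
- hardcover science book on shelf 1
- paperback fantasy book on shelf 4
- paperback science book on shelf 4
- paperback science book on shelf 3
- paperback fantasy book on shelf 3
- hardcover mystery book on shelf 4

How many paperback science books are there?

4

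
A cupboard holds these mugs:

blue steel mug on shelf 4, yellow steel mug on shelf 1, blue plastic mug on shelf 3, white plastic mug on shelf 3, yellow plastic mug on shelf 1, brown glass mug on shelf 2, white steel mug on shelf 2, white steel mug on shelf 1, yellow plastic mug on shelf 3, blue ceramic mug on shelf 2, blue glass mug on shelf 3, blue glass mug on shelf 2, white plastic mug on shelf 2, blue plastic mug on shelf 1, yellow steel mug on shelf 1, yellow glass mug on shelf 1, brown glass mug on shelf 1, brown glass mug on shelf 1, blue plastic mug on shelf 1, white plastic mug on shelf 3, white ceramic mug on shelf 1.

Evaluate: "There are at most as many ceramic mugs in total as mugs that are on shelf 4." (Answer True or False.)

There are 2 ceramic mugs.
There is 1 mug on shelf 4.
The claim requires 2 ≤ 1, which does not hold.

False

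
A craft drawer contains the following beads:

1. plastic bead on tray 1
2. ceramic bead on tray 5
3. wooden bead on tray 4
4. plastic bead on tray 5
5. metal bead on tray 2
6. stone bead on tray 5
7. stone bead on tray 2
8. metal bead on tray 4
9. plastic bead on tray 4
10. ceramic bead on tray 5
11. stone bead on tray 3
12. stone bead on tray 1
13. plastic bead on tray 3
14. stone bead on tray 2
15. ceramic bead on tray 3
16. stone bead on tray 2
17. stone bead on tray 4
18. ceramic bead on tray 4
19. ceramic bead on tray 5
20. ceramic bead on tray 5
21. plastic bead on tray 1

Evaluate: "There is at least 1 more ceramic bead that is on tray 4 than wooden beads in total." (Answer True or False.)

False

|ceramic beads on tray 4| = 1.
|wooden beads| = 1.
The claim requires 1 − 1 = 0 ≥ 1, which does not hold.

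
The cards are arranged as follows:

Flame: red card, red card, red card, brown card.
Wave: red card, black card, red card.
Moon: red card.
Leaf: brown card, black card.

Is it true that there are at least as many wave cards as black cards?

|wave cards| = 3.
|black cards| = 2.
The claim requires 3 ≥ 2, which holds.

True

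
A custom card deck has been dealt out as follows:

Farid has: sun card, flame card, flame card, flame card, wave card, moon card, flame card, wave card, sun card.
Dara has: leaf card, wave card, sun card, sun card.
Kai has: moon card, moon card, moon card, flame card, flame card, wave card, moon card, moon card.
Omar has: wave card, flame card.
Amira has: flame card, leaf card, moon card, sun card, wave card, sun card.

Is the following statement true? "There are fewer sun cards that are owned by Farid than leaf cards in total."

sun cards owned by Farid: 2.
leaf cards: 2.
The claim requires 2 < 2, which does not hold.

False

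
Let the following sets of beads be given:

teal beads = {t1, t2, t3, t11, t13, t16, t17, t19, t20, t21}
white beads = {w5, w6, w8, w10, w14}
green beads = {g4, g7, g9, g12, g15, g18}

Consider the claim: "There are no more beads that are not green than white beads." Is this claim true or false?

|beads that are not green| = 15.
|white beads| = 5.
The claim requires 15 ≤ 5, which does not hold.

False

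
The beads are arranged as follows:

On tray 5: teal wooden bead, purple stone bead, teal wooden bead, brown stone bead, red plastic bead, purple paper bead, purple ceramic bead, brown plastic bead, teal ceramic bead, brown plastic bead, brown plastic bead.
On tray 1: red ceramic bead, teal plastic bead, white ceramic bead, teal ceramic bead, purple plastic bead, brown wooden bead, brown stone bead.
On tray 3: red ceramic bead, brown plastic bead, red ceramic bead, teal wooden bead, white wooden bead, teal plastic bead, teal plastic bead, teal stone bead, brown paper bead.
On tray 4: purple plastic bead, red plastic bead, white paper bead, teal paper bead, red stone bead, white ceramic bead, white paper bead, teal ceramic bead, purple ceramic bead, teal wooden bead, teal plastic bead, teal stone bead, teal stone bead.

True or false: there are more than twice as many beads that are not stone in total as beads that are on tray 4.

True

beads that are not stone: 33.
beads on tray 4: 13.
The claim requires 33 > 2 × 13 = 26, which holds.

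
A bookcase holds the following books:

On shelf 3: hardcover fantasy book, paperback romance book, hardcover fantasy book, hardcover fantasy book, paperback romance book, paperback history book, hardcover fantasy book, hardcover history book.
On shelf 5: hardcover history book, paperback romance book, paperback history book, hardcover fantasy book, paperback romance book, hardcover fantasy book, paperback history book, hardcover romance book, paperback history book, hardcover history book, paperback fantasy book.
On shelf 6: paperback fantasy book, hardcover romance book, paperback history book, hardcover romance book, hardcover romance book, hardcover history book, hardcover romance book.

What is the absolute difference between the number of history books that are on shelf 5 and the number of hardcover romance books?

history books on shelf 5: 5. hardcover romance books: 5.
|5 − 5| = 5 − 5 = 0.

0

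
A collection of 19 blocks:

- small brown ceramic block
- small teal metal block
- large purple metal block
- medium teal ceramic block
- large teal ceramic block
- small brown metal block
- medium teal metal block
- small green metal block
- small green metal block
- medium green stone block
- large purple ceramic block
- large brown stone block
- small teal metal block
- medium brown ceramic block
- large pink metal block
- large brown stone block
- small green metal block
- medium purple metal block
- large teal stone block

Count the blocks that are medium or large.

12

large: 7; medium: 5; together 7 + 5 = 12.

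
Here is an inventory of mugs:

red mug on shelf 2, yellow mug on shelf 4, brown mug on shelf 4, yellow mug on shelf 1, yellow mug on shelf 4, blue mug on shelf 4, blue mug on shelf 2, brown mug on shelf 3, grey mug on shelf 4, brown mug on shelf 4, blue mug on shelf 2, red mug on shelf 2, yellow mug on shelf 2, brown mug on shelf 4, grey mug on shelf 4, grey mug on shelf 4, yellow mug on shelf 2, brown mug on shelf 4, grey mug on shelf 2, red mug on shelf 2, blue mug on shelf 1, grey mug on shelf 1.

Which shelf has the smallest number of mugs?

Counts by shelf: shelf 4→10, shelf 2→8, shelf 1→3, shelf 3→1.
The minimum is 1, held uniquely by shelf 3.

shelf 3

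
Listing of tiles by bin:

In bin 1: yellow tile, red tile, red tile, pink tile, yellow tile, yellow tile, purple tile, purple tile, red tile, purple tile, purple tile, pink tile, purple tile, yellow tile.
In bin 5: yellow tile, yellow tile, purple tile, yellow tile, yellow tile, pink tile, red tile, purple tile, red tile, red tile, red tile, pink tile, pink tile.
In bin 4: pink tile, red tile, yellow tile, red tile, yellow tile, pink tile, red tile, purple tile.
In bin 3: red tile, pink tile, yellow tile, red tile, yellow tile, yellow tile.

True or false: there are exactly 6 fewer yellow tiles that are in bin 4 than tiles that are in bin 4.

There are 2 yellow tiles in bin 4.
There are 8 tiles in bin 4.
The claim requires 8 − 2 (= 6) to equal 6, which holds.

True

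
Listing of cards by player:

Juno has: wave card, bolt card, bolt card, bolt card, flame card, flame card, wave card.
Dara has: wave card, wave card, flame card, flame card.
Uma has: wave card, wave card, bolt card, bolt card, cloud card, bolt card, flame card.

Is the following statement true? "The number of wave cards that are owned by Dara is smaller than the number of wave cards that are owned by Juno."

|wave cards owned by Dara| = 2.
|wave cards owned by Juno| = 2.
The claim requires 2 < 2, which does not hold.

False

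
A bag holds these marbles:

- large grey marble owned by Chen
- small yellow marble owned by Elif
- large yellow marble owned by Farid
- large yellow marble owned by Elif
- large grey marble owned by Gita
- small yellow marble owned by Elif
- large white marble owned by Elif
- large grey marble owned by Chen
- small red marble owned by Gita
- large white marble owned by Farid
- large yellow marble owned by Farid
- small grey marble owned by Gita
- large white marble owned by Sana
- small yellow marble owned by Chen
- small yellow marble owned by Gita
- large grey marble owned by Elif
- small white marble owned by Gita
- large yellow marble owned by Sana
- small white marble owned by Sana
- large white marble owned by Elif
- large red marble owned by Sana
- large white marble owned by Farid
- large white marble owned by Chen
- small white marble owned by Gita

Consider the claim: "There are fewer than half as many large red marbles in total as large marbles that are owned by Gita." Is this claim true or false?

False

large red marbles: 1.
large marbles owned by Gita: 1.
The claim requires 2 × 1 = 2 < 1, which does not hold.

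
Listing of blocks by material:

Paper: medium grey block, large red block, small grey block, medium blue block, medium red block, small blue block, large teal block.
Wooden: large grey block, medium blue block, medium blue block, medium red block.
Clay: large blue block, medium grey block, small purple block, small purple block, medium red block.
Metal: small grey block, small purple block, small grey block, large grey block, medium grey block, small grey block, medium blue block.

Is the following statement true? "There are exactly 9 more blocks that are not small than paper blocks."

False

|blocks that are not small| = 15.
|paper blocks| = 7.
The claim requires 15 − 7 (= 8) to equal 9, which does not hold.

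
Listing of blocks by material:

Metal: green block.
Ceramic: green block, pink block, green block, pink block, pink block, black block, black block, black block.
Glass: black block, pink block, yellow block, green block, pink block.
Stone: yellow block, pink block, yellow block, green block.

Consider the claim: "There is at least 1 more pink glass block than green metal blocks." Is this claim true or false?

True

pink glass blocks: 2.
green metal blocks: 1.
The claim requires 2 − 1 = 1 ≥ 1, which holds.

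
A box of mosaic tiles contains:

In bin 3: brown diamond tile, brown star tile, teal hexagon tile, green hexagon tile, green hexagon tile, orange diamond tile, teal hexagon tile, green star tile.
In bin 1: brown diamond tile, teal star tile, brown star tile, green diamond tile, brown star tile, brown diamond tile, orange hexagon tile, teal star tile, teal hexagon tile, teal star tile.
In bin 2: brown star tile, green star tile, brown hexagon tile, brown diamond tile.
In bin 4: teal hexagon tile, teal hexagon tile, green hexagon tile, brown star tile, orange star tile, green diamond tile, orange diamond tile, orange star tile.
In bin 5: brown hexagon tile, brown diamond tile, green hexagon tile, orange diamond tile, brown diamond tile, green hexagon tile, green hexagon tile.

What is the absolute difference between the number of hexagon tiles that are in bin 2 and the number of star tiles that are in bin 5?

1

hexagon tiles in bin 2: 1. star tiles in bin 5: 0.
|1 − 0| = 1 − 0 = 1.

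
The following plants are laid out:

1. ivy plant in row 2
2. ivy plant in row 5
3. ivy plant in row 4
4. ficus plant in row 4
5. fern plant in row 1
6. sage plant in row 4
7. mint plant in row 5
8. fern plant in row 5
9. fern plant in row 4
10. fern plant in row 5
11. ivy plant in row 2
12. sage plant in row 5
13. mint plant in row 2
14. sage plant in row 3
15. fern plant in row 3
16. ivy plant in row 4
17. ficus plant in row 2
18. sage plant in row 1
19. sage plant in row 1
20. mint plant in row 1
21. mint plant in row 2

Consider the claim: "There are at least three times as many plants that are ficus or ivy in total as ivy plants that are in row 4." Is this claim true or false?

|plants that are ficus or ivy| = 7.
|ivy plants in row 4| = 2.
The claim requires 7 ≥ 3 × 2 = 6, which holds.

True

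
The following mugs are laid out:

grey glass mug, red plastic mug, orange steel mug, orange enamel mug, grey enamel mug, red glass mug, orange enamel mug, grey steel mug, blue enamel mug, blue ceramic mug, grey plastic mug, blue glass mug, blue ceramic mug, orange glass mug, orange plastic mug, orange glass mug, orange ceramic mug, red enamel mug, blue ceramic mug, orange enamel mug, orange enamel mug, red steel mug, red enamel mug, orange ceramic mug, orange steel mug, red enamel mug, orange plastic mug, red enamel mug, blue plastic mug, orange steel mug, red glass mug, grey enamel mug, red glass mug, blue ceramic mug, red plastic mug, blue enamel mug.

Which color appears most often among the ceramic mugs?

blue

Counts by color (restricted to ceramic mugs): blue 4, orange 2.
The maximum is 4, held uniquely by blue.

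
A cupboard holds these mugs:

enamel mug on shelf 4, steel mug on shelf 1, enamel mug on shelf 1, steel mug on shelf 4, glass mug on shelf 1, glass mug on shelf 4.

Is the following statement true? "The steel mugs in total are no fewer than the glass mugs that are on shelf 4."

True

There are 2 steel mugs.
There is 1 glass mug on shelf 4.
The claim requires 2 ≥ 1, which holds.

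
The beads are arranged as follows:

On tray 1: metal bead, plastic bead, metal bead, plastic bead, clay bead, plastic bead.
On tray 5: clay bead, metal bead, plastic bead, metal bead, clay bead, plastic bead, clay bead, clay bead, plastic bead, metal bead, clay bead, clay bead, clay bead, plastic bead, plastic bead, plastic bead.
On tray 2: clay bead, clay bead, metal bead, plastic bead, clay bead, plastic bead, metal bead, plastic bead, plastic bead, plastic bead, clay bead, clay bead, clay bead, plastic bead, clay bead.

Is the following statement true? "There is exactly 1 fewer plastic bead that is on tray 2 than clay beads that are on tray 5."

True

plastic beads on tray 2: 6.
clay beads on tray 5: 7.
The claim requires 7 − 6 (= 1) to equal 1, which holds.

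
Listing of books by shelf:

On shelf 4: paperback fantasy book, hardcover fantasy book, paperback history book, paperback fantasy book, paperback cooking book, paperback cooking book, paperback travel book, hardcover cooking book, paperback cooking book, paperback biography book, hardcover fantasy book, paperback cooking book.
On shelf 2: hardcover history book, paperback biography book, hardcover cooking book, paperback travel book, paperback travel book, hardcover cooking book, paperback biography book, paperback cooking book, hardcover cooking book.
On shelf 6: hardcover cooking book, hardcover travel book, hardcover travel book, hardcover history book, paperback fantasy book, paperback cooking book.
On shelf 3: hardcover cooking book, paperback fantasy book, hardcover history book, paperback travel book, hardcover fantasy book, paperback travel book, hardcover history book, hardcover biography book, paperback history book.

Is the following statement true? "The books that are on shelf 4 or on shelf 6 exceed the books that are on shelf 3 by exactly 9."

True

|books on shelf 4 or on shelf 6| = 18.
|books on shelf 3| = 9.
The claim requires 18 − 9 (= 9) to equal 9, which holds.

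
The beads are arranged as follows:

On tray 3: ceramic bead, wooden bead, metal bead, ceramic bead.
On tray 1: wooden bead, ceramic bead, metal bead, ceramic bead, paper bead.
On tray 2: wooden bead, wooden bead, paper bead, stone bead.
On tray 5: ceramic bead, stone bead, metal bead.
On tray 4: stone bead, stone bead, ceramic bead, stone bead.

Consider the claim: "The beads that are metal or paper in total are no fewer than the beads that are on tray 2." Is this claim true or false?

There are 5 beads that are metal or paper.
There are 4 beads on tray 2.
The claim requires 5 ≥ 4, which holds.

True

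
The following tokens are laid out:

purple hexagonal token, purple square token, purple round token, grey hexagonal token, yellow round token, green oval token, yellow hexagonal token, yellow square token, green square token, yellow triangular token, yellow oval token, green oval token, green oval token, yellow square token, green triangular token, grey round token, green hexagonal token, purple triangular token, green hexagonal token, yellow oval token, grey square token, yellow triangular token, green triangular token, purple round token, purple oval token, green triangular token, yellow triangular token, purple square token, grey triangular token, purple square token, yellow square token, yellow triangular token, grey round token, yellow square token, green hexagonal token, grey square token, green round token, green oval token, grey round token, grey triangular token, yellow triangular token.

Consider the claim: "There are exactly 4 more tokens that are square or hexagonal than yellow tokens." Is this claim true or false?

False

There are 16 tokens that are square or hexagonal.
There are 13 yellow tokens.
The claim requires 16 − 13 (= 3) to equal 4, which does not hold.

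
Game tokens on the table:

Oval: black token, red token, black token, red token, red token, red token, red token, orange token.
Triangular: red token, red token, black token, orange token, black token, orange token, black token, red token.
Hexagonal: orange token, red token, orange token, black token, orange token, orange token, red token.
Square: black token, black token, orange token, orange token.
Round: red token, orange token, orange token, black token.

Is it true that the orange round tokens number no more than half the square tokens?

True

There are 2 orange round tokens.
There are 4 square tokens.
The claim requires 2 × 2 = 4 ≤ 4, which holds.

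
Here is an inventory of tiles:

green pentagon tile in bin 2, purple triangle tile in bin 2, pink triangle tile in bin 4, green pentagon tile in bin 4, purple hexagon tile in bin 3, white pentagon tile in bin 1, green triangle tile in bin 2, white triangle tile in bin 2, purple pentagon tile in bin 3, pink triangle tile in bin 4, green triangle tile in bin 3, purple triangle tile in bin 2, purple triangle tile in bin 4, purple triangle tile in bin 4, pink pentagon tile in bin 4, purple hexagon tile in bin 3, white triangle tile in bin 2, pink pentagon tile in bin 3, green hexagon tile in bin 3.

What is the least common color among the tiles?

white

Counts by color: purple 7, green 5, pink 4, white 3.
The minimum is 3, held uniquely by white.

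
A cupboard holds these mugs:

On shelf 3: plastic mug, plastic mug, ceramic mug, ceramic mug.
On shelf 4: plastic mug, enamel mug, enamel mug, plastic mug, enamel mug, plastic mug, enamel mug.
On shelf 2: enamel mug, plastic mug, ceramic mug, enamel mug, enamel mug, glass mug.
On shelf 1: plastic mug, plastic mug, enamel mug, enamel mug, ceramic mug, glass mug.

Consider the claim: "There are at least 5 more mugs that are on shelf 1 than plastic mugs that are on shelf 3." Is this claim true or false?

False

|mugs on shelf 1| = 6.
|plastic mugs on shelf 3| = 2.
The claim requires 6 − 2 = 4 ≥ 5, which does not hold.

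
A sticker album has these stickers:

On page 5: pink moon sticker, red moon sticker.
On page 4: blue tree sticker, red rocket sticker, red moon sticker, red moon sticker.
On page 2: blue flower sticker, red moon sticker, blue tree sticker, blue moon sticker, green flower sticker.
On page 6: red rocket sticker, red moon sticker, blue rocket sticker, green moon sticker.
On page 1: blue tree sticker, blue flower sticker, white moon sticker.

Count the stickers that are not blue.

Total stickers: 18; with the excluded value: 7; remaining 18 − 7 = 11.

11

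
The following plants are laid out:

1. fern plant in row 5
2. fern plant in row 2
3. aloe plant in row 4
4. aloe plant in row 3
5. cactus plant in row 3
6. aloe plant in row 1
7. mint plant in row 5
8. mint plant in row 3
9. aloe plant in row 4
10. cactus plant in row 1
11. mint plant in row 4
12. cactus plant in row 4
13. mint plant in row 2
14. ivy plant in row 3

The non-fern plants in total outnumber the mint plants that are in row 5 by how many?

11

non-fern plants: 12.
mint plants in row 5: 1.
12 − 1 = 11.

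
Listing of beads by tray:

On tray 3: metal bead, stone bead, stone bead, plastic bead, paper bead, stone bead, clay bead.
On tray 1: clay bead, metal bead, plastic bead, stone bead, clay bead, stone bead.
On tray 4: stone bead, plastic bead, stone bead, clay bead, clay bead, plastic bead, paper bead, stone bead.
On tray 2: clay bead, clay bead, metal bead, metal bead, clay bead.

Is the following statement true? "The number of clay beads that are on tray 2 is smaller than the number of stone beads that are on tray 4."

False

There are 3 clay beads on tray 2.
There are 3 stone beads on tray 4.
The claim requires 3 < 3, which does not hold.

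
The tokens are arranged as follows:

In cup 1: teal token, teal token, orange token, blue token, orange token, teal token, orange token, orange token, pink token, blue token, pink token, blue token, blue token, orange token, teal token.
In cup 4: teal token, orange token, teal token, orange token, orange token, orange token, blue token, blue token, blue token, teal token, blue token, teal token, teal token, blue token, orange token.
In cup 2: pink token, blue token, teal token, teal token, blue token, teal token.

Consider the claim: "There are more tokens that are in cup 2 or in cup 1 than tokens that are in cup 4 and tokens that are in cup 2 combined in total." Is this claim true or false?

There are 21 tokens in cup 2 or in cup 1.
tokens in cup 4: 15; tokens in cup 2: 6; combined: 15 + 6 = 21.
The claim requires 21 > 21, which does not hold.

False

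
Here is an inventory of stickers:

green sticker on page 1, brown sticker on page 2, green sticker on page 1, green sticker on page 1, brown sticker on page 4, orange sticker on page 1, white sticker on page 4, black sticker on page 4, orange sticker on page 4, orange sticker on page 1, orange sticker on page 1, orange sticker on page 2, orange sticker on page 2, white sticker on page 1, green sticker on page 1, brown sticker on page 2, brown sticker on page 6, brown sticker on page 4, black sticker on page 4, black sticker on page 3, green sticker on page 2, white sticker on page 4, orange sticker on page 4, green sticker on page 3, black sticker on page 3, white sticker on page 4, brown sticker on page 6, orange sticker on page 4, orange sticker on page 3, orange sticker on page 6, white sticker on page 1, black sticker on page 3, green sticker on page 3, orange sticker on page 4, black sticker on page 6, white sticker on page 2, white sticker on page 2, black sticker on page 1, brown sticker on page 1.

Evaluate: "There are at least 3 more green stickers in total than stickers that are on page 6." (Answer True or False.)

True

|green stickers| = 7.
|stickers on page 6| = 4.
The claim requires 7 − 4 = 3 ≥ 3, which holds.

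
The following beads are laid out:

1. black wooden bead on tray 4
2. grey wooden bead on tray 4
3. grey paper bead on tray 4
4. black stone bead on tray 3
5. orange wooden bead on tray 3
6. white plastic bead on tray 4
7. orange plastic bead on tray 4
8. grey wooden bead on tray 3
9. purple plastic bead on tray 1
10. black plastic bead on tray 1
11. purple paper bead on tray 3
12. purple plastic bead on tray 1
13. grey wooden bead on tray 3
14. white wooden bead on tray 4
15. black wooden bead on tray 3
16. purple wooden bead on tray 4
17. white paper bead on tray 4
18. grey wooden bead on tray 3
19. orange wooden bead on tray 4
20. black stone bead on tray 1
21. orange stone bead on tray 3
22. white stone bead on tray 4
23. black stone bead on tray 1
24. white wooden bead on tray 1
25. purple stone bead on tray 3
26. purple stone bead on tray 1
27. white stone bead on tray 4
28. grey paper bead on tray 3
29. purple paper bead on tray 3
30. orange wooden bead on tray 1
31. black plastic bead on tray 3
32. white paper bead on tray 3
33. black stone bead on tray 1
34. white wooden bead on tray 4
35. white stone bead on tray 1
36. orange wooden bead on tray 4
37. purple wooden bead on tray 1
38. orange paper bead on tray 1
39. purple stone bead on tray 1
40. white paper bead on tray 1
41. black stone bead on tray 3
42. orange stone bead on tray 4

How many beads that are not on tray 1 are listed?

Total beads: 42; with the excluded value: 14; remaining 42 − 14 = 28.

28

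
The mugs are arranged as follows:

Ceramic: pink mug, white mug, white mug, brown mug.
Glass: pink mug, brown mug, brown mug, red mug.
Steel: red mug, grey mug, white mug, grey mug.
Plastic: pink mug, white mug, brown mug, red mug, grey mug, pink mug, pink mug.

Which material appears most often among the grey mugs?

Counts by material (restricted to grey mugs): steel 2, plastic 1.
The maximum is 2, held uniquely by steel.

steel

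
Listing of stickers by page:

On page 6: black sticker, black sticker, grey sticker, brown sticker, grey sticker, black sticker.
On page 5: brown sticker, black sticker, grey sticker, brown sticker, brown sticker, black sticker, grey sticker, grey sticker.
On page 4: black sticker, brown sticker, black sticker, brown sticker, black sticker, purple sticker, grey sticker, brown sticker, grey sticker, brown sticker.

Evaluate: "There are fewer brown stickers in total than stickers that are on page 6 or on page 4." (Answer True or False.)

There are 8 brown stickers.
There are 16 stickers on page 6 or on page 4.
The claim requires 8 < 16, which holds.

True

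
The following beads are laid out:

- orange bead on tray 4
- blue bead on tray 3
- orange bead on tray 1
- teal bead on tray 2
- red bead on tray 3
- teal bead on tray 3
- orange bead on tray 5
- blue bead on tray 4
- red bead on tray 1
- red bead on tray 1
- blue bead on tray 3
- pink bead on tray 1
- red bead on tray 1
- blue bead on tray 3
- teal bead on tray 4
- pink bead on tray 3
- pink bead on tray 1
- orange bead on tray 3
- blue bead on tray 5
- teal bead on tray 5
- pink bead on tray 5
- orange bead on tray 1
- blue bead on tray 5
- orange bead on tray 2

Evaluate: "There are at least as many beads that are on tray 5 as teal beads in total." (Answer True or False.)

True

|beads on tray 5| = 5.
|teal beads| = 4.
The claim requires 5 ≥ 4, which holds.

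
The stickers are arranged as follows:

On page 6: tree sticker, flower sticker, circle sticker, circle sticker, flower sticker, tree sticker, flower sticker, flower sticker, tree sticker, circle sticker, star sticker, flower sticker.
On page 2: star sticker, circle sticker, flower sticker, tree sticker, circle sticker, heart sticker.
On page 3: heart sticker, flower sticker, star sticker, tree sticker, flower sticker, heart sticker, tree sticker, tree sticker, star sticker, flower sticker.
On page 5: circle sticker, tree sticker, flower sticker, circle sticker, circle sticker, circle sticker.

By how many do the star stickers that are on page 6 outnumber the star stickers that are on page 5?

star stickers on page 6: 1.
star stickers on page 5: 0.
1 − 0 = 1.

1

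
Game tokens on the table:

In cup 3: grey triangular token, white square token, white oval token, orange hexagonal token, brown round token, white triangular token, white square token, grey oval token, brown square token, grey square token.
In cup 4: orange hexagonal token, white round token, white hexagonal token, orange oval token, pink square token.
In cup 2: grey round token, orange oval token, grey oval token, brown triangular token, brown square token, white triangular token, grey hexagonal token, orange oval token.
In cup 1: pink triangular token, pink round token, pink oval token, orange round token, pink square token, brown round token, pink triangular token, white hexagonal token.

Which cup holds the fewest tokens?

Counts by cup: cup 3→10, cup 1→8, cup 2→8, cup 4→5.
The minimum is 5, held uniquely by cup 4.

cup 4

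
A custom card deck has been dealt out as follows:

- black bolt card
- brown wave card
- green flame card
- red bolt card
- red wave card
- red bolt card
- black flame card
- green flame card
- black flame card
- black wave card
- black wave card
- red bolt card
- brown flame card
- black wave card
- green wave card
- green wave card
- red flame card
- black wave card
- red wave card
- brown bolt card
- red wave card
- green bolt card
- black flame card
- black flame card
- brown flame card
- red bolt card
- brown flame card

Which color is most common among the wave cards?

Counts by color (restricted to wave cards): black 4, red 3, green 2, brown 1.
The maximum is 4, held uniquely by black.

black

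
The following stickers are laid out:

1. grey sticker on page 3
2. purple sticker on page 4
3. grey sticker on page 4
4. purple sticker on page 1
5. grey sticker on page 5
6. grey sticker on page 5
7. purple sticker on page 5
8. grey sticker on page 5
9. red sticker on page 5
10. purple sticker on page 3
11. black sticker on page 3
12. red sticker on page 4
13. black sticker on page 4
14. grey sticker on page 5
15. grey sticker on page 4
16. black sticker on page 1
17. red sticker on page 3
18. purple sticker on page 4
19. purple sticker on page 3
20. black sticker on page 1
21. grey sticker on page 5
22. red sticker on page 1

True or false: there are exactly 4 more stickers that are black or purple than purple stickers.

True

stickers that are black or purple: 10.
purple stickers: 6.
The claim requires 10 − 6 (= 4) to equal 4, which holds.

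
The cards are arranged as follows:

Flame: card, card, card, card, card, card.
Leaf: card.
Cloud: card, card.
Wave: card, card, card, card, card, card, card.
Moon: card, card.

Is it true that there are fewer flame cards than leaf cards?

False

There are 6 flame cards.
There is 1 leaf card.
The claim requires 6 < 1, which does not hold.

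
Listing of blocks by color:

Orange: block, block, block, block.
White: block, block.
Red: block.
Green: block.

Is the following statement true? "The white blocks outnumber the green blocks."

|white blocks| = 2.
|green blocks| = 1.
The claim requires 2 > 1, which holds.

True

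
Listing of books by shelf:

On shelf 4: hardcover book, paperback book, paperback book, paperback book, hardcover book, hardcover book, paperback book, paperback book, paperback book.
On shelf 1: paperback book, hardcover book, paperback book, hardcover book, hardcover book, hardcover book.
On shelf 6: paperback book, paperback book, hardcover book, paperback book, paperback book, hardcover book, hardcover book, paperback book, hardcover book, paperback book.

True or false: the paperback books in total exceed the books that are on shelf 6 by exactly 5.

False

paperback books: 14.
books on shelf 6: 10.
The claim requires 14 − 10 (= 4) to equal 5, which does not hold.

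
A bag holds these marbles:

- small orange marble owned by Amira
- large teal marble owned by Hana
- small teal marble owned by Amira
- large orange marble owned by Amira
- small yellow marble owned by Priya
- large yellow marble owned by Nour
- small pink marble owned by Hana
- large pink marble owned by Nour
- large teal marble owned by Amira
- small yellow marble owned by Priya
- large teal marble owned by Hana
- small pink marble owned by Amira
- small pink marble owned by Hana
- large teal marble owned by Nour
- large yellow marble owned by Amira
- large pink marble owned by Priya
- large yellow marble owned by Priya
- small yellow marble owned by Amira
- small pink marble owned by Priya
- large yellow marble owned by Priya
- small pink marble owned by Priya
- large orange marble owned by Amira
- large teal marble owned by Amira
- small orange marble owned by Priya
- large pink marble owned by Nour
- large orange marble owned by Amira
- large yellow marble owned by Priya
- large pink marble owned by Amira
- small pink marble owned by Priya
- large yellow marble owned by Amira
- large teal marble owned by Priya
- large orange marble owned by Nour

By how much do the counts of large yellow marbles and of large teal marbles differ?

0

large yellow marbles: 6. large teal marbles: 6.
|6 − 6| = 6 − 6 = 0.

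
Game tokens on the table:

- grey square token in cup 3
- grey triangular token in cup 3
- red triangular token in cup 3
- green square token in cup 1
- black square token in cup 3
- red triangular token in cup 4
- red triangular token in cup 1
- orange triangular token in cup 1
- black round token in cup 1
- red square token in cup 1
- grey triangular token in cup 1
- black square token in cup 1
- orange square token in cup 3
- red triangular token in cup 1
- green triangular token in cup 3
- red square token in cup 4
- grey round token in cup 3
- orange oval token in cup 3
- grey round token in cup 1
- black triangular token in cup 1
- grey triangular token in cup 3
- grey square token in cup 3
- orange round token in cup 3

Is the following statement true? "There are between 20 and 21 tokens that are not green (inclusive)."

|tokens that are not green| = 21.
The claim requires 20 ≤ 21 ≤ 21, which holds.

True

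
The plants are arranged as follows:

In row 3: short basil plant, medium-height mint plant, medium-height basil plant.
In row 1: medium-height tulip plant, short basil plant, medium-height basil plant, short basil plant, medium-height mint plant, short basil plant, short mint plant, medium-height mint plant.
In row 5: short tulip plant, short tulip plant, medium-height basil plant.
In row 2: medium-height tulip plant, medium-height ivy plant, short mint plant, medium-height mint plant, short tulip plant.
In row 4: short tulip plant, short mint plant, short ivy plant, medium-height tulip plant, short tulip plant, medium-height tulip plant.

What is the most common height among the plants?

short

Counts by height: short 13, medium-height 12.
The maximum is 13, held uniquely by short.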